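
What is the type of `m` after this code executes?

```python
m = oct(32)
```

oct() returns str representation

str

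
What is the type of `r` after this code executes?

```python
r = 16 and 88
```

'and' returns the last value when all truthy (88, which is int)

int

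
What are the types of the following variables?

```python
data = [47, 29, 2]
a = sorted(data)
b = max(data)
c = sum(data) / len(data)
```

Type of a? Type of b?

sorted() returns list; max of ints returns int

list, int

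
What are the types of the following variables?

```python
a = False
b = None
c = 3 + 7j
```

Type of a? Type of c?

a is bool; c is complex

bool, complex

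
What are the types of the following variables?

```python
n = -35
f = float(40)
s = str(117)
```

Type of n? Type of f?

n is int; f is float

int, float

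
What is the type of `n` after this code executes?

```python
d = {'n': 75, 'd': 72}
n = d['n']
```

Accessing dict[str, int] with key 'n' returns int value 75

int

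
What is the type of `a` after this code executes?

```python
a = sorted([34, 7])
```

sorted() always returns list

list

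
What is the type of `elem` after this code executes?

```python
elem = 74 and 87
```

'and' returns the last value when all truthy (87, which is int)

int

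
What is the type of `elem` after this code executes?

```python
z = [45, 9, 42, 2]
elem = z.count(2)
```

list.count() returns int

int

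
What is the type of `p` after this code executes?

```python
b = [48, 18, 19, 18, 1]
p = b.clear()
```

list.clear() returns None

NoneType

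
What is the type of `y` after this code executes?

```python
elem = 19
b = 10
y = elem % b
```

int % int returns int (19 % 10 = 9)

int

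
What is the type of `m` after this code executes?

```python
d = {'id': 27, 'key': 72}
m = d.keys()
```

.keys() returns a dict_keys view object

dict_keys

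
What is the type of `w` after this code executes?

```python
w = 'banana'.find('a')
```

str.find() returns int (index, or -1)

int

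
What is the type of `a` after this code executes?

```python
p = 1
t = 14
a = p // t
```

int // int returns int (1 // 14 = 0)

int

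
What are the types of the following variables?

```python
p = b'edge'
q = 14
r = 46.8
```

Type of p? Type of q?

p is bytes; q is int

bytes, int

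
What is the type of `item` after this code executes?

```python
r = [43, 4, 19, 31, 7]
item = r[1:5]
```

Slicing a list always returns a list

list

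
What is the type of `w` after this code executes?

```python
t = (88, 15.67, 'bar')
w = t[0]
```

Index 0 of tuple is 88 which is int

int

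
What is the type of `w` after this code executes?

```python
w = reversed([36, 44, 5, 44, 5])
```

reversed() on a list returns a list_reverseiterator

list_reverseiterator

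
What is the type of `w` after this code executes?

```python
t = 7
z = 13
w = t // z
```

int // int returns int (7 // 13 = 0)

int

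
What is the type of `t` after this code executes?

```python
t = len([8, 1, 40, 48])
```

len() always returns int

int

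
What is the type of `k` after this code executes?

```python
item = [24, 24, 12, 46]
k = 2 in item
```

'in' operator returns bool

bool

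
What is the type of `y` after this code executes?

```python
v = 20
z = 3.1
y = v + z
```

int + float returns float (20 + 3.1 = 23.1)

float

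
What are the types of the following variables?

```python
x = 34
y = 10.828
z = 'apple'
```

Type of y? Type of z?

y is float; z is str

float, str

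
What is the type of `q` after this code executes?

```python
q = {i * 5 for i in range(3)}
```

A set comprehension {expr for x in iterable} produces a set

set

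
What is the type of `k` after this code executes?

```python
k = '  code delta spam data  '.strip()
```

str.strip() returns str

str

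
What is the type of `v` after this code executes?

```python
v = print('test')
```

print() returns None

NoneType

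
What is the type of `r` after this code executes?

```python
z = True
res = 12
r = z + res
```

bool + int returns int (True is 1, so 1 + 12 = 13)

int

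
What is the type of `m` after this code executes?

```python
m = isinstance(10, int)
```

isinstance() returns bool

bool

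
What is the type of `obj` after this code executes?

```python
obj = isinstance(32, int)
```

isinstance() returns bool

bool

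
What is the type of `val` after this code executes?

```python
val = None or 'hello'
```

'or' with None returns the other value ('hello', str)

str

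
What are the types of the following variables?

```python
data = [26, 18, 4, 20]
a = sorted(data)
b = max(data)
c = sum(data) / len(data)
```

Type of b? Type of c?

max of ints returns int; int / int returns float

int, float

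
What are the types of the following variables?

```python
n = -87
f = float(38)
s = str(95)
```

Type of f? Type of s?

f is float; s is str

float, str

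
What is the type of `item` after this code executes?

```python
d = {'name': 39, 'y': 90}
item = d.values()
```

.values() returns a dict_values view object

dict_values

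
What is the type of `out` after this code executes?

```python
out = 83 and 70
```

'and' returns the last value when all truthy (70, which is int)

int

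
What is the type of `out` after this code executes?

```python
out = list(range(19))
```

list(range(...)) returns list

list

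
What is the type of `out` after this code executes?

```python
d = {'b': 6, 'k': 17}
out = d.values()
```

.values() returns a dict_values view object

dict_values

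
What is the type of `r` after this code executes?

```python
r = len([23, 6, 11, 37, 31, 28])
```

len() always returns int

int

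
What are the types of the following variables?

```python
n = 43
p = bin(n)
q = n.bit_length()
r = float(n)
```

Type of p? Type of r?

bin() returns str; float() returns float

str, float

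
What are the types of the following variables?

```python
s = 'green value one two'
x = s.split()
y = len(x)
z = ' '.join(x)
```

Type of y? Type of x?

len() returns int; str.split() returns list

int, list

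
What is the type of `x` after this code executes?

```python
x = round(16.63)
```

round() with no ndigits arg returns int

int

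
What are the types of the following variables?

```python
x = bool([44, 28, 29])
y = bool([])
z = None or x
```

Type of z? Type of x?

None or <bool> returns the bool; bool() returns bool

bool, bool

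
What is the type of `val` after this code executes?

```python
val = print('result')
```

print() returns None

NoneType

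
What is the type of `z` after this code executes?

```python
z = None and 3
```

'and' returns first falsy value (None)

NoneType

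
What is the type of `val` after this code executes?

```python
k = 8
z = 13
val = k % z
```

int % int returns int (8 % 13 = 8)

int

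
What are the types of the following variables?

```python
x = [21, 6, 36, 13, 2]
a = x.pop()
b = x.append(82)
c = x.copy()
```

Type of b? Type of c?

list.append() returns None; list.copy() returns list

NoneType, list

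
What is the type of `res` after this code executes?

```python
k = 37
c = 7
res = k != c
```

Comparison operators return bool

bool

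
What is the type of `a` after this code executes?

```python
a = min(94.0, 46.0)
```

min() of floats returns float

float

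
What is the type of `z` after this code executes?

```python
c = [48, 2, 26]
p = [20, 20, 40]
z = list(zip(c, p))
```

list(zip(...)) returns a list of tuples

list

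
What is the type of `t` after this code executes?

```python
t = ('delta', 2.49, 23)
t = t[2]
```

Index 2 of tuple is 23 which is int

int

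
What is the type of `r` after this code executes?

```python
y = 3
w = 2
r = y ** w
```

int ** positive int returns int (3 ** 2 = 9)

int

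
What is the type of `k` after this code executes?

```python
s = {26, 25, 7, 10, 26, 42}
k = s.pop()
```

Popping from a set of ints returns int

int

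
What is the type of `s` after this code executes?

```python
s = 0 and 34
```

'and' returns the first falsy value (0, which is int)

int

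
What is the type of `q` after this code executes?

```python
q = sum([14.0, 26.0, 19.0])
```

sum() of floats returns float

float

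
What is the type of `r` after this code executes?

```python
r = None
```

None has type NoneType

NoneType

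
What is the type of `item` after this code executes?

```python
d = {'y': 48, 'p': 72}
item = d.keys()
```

.keys() returns a dict_keys view object

dict_keys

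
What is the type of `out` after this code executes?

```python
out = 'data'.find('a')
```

str.find() returns int (index, or -1)

int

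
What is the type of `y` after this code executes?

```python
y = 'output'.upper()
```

str.upper() returns str

str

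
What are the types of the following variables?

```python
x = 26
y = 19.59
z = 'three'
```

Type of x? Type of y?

x is int; y is float

int, float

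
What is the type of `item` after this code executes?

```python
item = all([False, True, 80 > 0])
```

all() returns bool

bool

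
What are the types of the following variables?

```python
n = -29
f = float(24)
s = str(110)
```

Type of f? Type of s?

f is float; s is str

float, str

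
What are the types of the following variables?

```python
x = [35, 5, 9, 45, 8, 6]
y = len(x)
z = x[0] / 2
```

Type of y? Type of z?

len() returns int; int / int returns float

int, float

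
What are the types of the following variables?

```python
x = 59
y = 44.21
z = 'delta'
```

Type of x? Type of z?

x is int; z is str

int, str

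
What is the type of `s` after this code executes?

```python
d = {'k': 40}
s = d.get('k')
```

dict.get() returns the value (int) when key is found

int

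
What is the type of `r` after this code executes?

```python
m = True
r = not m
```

'not' always returns bool

bool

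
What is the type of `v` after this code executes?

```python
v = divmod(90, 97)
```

divmod() returns a tuple (quotient, remainder)

tuple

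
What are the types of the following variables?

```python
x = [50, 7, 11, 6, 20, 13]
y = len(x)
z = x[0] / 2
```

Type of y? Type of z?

len() returns int; int / int returns float

int, float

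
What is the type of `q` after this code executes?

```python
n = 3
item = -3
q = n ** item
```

int ** negative int returns float

float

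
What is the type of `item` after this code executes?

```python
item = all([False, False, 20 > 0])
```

all() returns bool

bool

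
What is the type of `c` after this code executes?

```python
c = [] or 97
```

'or' returns first truthy value (97, which is int)

int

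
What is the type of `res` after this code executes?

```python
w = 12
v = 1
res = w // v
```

int // int returns int (12 // 1 = 12)

int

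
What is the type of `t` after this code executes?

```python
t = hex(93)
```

hex() returns str representation

str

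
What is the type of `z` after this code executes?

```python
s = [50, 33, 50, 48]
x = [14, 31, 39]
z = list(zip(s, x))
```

list(zip(...)) returns a list of tuples

list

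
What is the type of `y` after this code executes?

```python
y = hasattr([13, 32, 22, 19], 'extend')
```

hasattr() returns bool

bool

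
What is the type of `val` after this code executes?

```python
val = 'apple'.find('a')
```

str.find() returns int (index, or -1)

int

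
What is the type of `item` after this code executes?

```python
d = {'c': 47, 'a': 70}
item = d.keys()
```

.keys() returns a dict_keys view object

dict_keys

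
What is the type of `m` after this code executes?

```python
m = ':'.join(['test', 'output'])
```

str.join() returns str

str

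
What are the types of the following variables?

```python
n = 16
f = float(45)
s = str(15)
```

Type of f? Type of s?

f is float; s is str

float, str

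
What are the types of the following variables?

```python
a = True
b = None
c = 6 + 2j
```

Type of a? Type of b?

a is bool; b is NoneType

bool, NoneType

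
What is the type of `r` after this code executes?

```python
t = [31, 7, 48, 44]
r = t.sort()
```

list.sort() returns None (sorts in place)

NoneType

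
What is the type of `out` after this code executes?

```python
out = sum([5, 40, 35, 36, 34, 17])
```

sum() of ints returns int

int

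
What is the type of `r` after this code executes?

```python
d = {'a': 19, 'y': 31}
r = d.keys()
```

.keys() returns a dict_keys view object

dict_keys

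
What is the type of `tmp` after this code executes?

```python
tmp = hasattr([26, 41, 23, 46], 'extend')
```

hasattr() returns bool

bool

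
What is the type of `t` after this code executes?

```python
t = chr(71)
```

chr() returns str (single character)

str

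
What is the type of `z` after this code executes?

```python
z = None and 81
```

'and' returns first falsy value (None)

NoneType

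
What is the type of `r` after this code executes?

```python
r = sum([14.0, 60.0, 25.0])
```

sum() of floats returns float

float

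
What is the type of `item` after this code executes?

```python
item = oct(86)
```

oct() returns str representation

str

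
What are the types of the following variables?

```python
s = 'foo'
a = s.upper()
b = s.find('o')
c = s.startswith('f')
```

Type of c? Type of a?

str.startswith() returns bool; str.upper() returns str

bool, str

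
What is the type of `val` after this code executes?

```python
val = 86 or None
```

'or' returns first truthy value (86, int)

int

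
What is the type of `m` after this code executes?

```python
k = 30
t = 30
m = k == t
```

Equality comparison returns bool

bool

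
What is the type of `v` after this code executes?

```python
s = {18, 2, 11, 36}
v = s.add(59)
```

set.add() returns None (mutates in place)

NoneType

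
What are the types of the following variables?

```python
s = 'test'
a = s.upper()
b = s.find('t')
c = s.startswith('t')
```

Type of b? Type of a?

str.find() returns int; str.upper() returns str

int, str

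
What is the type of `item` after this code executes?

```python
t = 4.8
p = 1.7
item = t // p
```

float // float returns float (floor division preserves float type)

float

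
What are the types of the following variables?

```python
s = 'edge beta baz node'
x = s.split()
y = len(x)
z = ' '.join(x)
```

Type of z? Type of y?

str.join() returns str; len() returns int

str, int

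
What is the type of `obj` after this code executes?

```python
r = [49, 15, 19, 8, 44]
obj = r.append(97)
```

list.append() returns None (mutates in place)

NoneType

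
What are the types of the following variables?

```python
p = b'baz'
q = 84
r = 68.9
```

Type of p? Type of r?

p is bytes; r is float

bytes, float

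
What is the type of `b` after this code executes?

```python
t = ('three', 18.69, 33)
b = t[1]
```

Index 1 of tuple is 18.69 which is float

float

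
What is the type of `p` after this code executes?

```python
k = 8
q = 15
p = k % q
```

int % int returns int (8 % 15 = 8)

int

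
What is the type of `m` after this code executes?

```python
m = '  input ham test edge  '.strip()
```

str.strip() returns str

str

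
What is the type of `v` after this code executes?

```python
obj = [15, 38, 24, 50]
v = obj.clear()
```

list.clear() returns None

NoneType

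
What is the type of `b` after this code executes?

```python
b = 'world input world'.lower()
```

str.lower() returns str

str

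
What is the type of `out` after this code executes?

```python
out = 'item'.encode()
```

str.encode() returns bytes

bytes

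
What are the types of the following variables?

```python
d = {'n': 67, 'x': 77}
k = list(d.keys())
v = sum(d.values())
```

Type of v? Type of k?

sum of int values returns int; list(...) returns list

int, list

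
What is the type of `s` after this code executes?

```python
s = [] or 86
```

'or' returns first truthy value (86, which is int)

int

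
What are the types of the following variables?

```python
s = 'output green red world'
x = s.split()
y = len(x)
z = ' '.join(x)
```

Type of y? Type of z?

len() returns int; str.join() returns str

int, str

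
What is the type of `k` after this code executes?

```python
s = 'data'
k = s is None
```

'is' comparison returns bool

bool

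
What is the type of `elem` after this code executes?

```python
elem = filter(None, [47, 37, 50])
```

filter() returns a filter iterator object

filter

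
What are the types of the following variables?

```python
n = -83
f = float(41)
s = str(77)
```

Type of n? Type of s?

n is int; s is str

int, str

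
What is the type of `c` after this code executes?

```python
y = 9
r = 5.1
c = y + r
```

int + float returns float (9 + 5.1 = 14.1)

float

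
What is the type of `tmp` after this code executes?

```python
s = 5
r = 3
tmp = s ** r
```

int ** positive int returns int (5 ** 3 = 125)

int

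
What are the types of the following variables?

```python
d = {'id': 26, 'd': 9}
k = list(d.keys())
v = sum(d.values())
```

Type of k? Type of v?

list(...) returns list; sum of int values returns int

list, int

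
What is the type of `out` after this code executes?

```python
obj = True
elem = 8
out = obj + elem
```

bool + int returns int (True is 1, so 1 + 8 = 9)

int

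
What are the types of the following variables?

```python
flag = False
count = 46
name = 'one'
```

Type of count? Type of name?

count is int; name is str

int, str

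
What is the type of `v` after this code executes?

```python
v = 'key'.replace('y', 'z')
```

str.replace() returns str

str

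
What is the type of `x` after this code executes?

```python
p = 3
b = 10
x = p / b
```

int / int always returns float in Python 3 (3 / 10 = 0.3)

float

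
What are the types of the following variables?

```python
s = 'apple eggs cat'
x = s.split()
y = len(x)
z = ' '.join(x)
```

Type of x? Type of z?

str.split() returns list; str.join() returns str

list, str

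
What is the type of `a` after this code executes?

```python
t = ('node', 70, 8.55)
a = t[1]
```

Index 1 of tuple is 70 which is int

int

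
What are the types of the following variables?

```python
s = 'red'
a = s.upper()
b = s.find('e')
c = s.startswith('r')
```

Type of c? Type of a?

str.startswith() returns bool; str.upper() returns str

bool, str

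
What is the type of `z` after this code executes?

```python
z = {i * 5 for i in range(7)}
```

A set comprehension {expr for x in iterable} produces a set

set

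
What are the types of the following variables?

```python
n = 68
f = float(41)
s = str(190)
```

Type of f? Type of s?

f is float; s is str

float, str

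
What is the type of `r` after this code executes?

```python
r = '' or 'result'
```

'or' returns first truthy value ('result', which is str)

str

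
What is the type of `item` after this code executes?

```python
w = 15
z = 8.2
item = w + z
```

int + float returns float (15 + 8.2 = 23.2)

float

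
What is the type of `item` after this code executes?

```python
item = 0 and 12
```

'and' returns the first falsy value (0, which is int)

int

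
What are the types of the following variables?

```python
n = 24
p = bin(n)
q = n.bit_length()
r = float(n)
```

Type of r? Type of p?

float() returns float; bin() returns str

float, str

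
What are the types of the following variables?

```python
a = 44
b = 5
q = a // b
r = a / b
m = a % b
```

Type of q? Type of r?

int // int returns int; int / int returns float

int, float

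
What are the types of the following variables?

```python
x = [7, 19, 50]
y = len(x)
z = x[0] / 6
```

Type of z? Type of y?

int / int returns float; len() returns int

float, int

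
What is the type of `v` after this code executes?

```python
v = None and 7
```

'and' returns first falsy value (None)

NoneType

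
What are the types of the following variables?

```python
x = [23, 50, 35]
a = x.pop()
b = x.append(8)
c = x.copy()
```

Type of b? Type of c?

list.append() returns None; list.copy() returns list

NoneType, list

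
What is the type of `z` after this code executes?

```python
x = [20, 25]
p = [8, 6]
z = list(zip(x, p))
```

list(zip(...)) returns a list of tuples

list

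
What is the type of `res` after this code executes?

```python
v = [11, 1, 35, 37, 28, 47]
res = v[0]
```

Indexing a list of ints returns int (v[0] = 11)

int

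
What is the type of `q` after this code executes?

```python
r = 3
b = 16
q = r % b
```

int % int returns int (3 % 16 = 3)

int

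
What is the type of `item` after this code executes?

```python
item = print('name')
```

print() returns None

NoneType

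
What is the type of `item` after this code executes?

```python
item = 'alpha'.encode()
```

str.encode() returns bytes

bytes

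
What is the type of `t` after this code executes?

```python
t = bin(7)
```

bin() returns str representation

str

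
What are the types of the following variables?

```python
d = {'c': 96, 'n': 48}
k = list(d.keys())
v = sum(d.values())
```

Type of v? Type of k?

sum of int values returns int; list(...) returns list

int, list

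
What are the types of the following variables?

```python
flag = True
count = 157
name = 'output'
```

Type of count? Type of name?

count is int; name is str

int, str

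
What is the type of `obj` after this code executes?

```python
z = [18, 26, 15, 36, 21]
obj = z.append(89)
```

list.append() returns None (mutates in place)

NoneType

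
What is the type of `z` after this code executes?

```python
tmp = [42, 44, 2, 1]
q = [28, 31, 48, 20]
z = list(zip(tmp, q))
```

list(zip(...)) returns a list of tuples

list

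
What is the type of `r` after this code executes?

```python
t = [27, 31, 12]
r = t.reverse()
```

list.reverse() returns None

NoneType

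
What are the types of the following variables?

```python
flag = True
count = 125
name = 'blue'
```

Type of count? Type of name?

count is int; name is str

int, str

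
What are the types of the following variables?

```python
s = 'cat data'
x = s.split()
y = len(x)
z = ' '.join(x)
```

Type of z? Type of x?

str.join() returns str; str.split() returns list

str, list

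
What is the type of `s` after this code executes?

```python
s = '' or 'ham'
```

'or' returns first truthy value ('ham', which is str)

str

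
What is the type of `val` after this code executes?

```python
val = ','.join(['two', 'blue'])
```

str.join() returns str

str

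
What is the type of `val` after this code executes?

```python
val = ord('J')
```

ord() returns int (Unicode code point)

int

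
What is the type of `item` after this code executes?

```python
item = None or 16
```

'or' with None returns the other value (16, int)

int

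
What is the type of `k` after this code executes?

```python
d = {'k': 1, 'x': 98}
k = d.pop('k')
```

dict.pop() returns the value (int)

int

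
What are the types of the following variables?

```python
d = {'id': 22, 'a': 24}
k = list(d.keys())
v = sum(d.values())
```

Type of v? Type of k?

sum of int values returns int; list(...) returns list

int, list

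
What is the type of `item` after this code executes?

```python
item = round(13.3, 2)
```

round() with ndigits arg returns float

float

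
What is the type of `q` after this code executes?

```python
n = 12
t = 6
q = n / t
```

int / int always returns float in Python 3 (12 / 6 = 2)

float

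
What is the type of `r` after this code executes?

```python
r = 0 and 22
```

'and' returns the first falsy value (0, which is int)

int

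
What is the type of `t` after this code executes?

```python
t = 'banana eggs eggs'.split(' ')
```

str.split() returns list

list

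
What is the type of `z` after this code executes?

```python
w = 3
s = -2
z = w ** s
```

int ** negative int returns float

float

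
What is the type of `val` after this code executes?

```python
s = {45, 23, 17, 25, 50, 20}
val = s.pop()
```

Popping from a set of ints returns int

int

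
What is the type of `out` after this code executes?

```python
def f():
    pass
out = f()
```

A function with no return statement returns None

NoneType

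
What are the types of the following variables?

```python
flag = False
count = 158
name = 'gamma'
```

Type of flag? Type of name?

flag is bool; name is str

bool, str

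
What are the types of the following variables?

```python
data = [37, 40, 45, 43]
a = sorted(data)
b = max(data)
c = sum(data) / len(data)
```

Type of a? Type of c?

sorted() returns list; int / int returns float

list, float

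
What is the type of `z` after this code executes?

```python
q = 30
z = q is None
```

'is' comparison returns bool

bool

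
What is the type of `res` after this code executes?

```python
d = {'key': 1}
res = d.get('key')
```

dict.get() returns the value (int) when key is found

int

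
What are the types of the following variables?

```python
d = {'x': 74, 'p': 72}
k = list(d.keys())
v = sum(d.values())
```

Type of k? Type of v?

list(...) returns list; sum of int values returns int

list, int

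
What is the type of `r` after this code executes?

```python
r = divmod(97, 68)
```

divmod() returns a tuple (quotient, remainder)

tuple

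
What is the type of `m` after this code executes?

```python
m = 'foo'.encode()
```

str.encode() returns bytes

bytes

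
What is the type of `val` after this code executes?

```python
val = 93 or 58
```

'or' returns the first truthy value (93, which is int)

int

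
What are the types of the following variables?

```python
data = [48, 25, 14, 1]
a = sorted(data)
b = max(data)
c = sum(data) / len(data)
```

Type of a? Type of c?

sorted() returns list; int / int returns float

list, float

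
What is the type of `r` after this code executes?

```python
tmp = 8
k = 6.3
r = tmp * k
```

int * float returns float (8 * 6.3 = 50.4)

float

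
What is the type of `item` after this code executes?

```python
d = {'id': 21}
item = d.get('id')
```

dict.get() returns the value (int) when key is found

int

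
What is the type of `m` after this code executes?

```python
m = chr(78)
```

chr() returns str (single character)

str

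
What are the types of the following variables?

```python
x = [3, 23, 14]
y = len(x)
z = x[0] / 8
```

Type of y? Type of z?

len() returns int; int / int returns float

int, float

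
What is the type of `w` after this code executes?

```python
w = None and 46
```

'and' returns first falsy value (None)

NoneType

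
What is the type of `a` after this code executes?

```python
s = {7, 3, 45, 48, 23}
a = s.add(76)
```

set.add() returns None (mutates in place)

NoneType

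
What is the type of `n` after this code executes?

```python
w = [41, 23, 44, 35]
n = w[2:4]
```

Slicing a list always returns a list

list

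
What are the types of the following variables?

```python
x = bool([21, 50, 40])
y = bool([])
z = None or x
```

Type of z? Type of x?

None or <bool> returns the bool; bool() returns bool

bool, bool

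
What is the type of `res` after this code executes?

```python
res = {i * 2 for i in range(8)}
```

A set comprehension {expr for x in iterable} produces a set

set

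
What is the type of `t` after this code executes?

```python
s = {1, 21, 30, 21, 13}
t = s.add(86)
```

set.add() returns None (mutates in place)

NoneType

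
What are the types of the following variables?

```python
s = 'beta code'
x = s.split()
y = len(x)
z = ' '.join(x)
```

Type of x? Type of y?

str.split() returns list; len() returns int

list, int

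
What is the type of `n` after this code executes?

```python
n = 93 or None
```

'or' returns first truthy value (93, int)

int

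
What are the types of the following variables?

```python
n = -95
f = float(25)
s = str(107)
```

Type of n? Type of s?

n is int; s is str

int, str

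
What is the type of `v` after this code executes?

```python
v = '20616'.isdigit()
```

str.isdigit() returns bool

bool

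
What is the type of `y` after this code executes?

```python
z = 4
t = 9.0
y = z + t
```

int + float returns float (4 + 9.0 = 13.0)

float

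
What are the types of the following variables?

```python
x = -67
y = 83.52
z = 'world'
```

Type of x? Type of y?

x is int; y is float

int, float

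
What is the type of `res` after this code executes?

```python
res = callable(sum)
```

callable() returns bool

bool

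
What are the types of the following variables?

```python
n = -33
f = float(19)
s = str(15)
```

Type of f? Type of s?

f is float; s is str

float, str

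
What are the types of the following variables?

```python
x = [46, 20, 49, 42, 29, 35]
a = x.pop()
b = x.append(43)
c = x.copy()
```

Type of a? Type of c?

list.pop() returns the element (int); list.copy() returns list

int, list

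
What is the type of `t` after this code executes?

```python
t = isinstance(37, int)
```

isinstance() returns bool

bool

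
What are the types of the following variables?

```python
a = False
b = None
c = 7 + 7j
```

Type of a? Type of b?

a is bool; b is NoneType

bool, NoneType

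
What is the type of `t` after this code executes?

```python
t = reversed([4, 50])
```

reversed() on a list returns a list_reverseiterator

list_reverseiterator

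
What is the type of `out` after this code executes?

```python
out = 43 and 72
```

'and' returns the last value when all truthy (72, which is int)

int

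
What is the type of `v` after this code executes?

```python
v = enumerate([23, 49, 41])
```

enumerate() returns an enumerate iterator object

enumerate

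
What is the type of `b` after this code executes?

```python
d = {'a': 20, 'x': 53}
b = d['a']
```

Accessing dict[str, int] with key 'a' returns int value 20

int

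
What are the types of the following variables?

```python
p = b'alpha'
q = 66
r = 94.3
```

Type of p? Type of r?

p is bytes; r is float

bytes, float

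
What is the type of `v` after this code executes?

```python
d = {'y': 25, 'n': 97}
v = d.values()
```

.values() returns a dict_values view object

dict_values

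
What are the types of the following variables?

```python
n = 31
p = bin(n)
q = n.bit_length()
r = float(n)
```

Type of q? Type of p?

int.bit_length() returns int; bin() returns str

int, str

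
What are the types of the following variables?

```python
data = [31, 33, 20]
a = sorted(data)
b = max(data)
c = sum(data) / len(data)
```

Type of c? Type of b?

int / int returns float; max of ints returns int

float, int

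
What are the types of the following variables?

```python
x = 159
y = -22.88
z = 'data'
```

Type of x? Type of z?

x is int; z is str

int, str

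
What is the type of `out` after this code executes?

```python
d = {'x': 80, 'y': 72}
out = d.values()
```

.values() returns a dict_values view object

dict_values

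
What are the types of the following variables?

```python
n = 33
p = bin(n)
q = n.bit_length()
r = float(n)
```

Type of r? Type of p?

float() returns float; bin() returns str

float, str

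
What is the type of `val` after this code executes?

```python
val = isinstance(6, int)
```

isinstance() returns bool

bool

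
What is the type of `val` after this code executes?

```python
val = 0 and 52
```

'and' returns the first falsy value (0, which is int)

int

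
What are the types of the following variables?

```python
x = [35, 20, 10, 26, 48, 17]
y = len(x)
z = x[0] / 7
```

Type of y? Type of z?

len() returns int; int / int returns float

int, float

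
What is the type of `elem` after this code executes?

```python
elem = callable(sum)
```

callable() returns bool

bool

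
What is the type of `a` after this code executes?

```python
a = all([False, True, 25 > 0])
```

all() returns bool

bool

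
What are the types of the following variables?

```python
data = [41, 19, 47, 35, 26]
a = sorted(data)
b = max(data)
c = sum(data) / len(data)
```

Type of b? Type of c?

max of ints returns int; int / int returns float

int, float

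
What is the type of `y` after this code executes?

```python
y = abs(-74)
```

abs() of int returns int

int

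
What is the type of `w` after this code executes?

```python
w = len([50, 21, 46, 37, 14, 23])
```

len() always returns int

int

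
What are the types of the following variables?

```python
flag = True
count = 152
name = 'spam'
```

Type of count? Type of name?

count is int; name is str

int, str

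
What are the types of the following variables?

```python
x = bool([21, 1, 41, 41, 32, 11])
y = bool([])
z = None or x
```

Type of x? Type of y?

bool() returns bool; bool() returns bool

bool, bool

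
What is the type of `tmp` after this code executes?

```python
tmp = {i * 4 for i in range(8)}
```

A set comprehension {expr for x in iterable} produces a set

set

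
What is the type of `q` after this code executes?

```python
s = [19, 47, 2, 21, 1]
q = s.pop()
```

list.pop() returns the popped element (int here)

int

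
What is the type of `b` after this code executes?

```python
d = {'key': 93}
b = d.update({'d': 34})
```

dict.update() returns None

NoneType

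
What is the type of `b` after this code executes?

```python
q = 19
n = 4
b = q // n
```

int // int returns int (19 // 4 = 4)

int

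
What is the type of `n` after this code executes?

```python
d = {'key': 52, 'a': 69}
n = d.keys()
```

.keys() returns a dict_keys view object

dict_keys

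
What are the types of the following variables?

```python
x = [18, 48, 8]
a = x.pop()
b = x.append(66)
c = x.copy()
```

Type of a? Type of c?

list.pop() returns the element (int); list.copy() returns list

int, list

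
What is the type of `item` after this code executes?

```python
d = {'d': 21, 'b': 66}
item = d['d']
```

Accessing dict[str, int] with key 'd' returns int value 21

int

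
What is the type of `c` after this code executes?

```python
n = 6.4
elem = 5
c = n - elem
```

float - int returns float (6.4 - 5 = 1.4)

float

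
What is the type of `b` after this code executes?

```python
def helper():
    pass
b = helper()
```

A function with no return statement returns None

NoneType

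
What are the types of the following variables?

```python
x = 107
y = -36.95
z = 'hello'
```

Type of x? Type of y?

x is int; y is float

int, float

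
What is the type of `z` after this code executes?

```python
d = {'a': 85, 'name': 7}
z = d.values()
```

.values() returns a dict_values view object

dict_values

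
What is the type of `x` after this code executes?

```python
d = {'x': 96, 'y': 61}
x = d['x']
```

Accessing dict[str, int] with key 'x' returns int value 96

int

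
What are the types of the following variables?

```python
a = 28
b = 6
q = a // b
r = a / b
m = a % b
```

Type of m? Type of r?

int % int returns int; int / int returns float

int, float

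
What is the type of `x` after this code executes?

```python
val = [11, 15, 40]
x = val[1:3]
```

Slicing a list always returns a list

list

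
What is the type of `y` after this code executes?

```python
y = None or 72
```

'or' with None returns the other value (72, int)

int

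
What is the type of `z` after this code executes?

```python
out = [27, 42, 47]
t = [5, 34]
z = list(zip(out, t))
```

list(zip(...)) returns a list of tuples

list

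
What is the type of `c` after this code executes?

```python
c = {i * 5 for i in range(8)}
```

A set comprehension {expr for x in iterable} produces a set

set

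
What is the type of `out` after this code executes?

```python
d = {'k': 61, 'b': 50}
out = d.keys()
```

.keys() returns a dict_keys view object

dict_keys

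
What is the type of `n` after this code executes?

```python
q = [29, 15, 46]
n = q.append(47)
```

list.append() returns None (mutates in place)

NoneType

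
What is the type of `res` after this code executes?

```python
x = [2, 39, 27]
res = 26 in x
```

'in' operator returns bool

bool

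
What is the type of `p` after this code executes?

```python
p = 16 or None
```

'or' returns first truthy value (16, int)

int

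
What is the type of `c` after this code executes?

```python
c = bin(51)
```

bin() returns str representation

str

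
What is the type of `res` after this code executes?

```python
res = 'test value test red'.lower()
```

str.lower() returns str

str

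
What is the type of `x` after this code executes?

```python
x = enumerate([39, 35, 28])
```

enumerate() returns an enumerate iterator object

enumerate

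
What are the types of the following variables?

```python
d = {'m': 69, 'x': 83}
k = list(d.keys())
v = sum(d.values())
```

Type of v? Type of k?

sum of int values returns int; list(...) returns list

int, list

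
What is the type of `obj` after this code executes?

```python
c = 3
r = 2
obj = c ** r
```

int ** positive int returns int (3 ** 2 = 9)

int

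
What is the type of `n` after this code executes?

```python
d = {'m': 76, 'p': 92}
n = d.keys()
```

.keys() returns a dict_keys view object

dict_keys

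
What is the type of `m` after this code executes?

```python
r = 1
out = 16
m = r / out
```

int / int always returns float in Python 3 (1 / 16 = 0.0625)

float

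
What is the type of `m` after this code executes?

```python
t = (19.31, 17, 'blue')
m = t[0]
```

Index 0 of tuple is 19.31 which is float

float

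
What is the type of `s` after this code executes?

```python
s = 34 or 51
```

'or' returns the first truthy value (34, which is int)

int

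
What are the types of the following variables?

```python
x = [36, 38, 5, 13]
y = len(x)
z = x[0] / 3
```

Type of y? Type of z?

len() returns int; int / int returns float

int, float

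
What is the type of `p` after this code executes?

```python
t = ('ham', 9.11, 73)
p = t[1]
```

Index 1 of tuple is 9.11 which is float

float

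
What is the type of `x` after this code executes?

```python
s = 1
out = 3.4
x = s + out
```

int + float returns float (1 + 3.4 = 4.4)

float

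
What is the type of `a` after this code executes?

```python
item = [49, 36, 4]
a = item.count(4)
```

list.count() returns int

int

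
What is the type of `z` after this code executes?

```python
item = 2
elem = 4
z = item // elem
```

int // int returns int (2 // 4 = 0)

int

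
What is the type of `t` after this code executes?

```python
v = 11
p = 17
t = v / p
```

int / int always returns float in Python 3 (11 / 17 = 0.647059)

float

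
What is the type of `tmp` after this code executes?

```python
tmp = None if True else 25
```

Ternary: condition is True, if branch (None) taken → NoneType

NoneType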